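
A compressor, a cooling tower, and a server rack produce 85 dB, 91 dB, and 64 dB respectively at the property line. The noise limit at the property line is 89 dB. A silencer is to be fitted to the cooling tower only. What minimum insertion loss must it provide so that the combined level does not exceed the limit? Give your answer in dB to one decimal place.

Fixed contribution from the other sources: Σ 10^(L/10) = 10^(85/10) + 10^(64/10) = 3.187e+08 (85.03 dB).
The limit corresponds to 10^(89/10) = 7.943e+08; subtracting the fixed part leaves 4.756e+08 for the cooling tower, i.e. 86.77 dB.
Required insertion loss = 91 − 86.77 = 4.23 dB.

4.2 dB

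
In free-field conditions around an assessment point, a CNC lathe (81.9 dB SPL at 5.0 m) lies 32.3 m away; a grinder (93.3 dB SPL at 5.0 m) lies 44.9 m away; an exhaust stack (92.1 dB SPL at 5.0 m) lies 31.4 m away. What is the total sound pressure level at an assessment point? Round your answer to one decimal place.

Propagate each source to the receiver with L = L_ref − 20·log₁₀(r/r_ref), then add intensities.
CNC lathe: 81.9 − 20·log₁₀(32.3/5.0) = 81.9 − 16.20 = 65.70 dB SPL.
grinder: 93.3 − 20·log₁₀(44.9/5.0) = 93.3 − 19.07 = 74.23 dB SPL.
exhaust stack: 92.1 − 20·log₁₀(31.4/5.0) = 92.1 − 15.96 = 76.14 dB SPL.
Σ 10^(L/10) = 7.135e+07 → L_total = 10·log₁₀(7.135e+07) = 78.53 dB SPL.

78.5 dB SPL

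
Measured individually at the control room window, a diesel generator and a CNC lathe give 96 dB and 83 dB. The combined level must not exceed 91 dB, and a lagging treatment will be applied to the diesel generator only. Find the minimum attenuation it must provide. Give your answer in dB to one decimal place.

Fixed contribution from the other source: Σ 10^(L/10) = 10^(83/10) = 1.995e+08 (83.00 dB).
The limit corresponds to 10^(91/10) = 1.259e+09; subtracting the fixed part leaves 1.059e+09 for the diesel generator, i.e. 90.25 dB.
Required insertion loss = 96 − 90.25 = 5.75 dB.

5.7 dB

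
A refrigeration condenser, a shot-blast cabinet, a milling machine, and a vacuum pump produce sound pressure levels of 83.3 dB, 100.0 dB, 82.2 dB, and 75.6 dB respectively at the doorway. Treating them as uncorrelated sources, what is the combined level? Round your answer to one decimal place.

Incoherent sources combine by intensity addition: L_total = 10·log₁₀(Σ 10^(L_i/10)).
Σ 10^(L/10) = 10^(83.3/10) + 10^(100.0/10) + 10^(82.2/10) + 10^(75.6/10) = 1.042e+10.
L_total = 10·log₁₀(1.042e+10) = 100.18 dB.

100.2 dB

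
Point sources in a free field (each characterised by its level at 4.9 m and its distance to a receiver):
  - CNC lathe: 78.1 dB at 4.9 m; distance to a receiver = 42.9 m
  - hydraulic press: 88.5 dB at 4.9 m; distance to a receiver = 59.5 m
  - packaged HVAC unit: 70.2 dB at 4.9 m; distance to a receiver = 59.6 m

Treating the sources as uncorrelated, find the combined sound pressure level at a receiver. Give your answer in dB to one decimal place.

First find each source's level at the receiver (point-source: −20·log₁₀(r/r_ref)), then combine on an intensity basis.
CNC lathe: 78.1 − 20·log₁₀(42.9/4.9) = 78.1 − 18.85 = 59.25 dB.
hydraulic press: 88.5 − 20·log₁₀(59.5/4.9) = 88.5 − 21.69 = 66.81 dB.
packaged HVAC unit: 70.2 − 20·log₁₀(59.6/4.9) = 70.2 − 21.70 = 48.50 dB.
Σ 10^(L/10) = 5.714e+06 → L_total = 10·log₁₀(5.714e+06) = 67.57 dB.

67.6 dB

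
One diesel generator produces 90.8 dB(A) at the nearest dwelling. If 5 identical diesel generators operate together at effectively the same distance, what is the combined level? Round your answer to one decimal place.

97.8 dB(A)

With 5 equal, uncorrelated contributions the intensity is 5× that of one unit, giving a rise of 10·log₁₀ 5.
L_total = 90.8 + 10·log₁₀(5) = 90.8 + 6.990 = 97.79 dB(A).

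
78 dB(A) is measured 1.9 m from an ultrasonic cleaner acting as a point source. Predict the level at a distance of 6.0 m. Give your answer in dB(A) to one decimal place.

68.0 dB(A)

Spherical spreading from a point source gives a 20·log₁₀(r₂/r₁) drop.
L₂ = 78 − 20·log₁₀(6.0/1.9) = 78 − 9.988 = 68.01 dB(A).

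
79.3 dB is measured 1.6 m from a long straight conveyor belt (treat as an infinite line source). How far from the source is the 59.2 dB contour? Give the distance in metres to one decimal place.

For a line source L₁ − L₂ = 10·log₁₀(r₂/r₁), so r₂ = r₁·10^((L₁−L₂)/10).
r₂ = 1.6·10^((79.3−59.2)/10) = 1.6·10^(20.1/10) = 163.73 m.

163.7 m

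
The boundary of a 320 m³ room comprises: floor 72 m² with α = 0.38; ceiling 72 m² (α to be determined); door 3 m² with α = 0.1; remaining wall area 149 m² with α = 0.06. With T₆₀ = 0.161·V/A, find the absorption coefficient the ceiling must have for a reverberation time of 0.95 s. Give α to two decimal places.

0.24

From T₆₀ = 0.161·V/A, the target T₆₀ = 0.95 s needs A = 0.161·320/0.95 = 54.23 m².
Absorption from the other surfaces = 72·0.38 + 3·0.1 + 149·0.06 = 36.60 m², so the ceiling must supply 17.63 m² over 72 m².
α = 17.63/72 = 0.245.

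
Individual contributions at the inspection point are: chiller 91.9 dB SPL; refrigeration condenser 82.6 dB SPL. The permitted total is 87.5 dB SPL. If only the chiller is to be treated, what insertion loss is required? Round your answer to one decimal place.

6.1 dB

The untreated sources together contribute 10^(82.6/10) = 1.820e+08, i.e. 82.60 dB SPL.
The limit corresponds to 10^(87.5/10) = 5.623e+08; subtracting the fixed part leaves 3.804e+08 for the chiller, i.e. 85.80 dB SPL.
Required insertion loss = 91.9 − 85.80 = 6.10 dB.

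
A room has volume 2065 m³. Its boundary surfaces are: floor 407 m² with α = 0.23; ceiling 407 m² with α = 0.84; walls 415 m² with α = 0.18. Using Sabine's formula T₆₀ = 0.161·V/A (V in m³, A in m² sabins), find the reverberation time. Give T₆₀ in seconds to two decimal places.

Total absorption A = 407·0.23 + 407·0.84 + 415·0.18 = 510.19 m² sabins.
T₆₀ = 0.161·V/A = 0.161·2065/510.19 = 0.652 s.

0.65 s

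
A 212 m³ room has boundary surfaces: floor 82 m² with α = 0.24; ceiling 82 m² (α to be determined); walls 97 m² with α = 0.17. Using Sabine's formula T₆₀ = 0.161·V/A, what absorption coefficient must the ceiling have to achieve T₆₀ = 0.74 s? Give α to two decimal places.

0.12

From T₆₀ = 0.161·V/A, the target T₆₀ = 0.74 s needs A = 0.161·212/0.74 = 46.12 m².
Absorption from the other surfaces = 82·0.24 + 97·0.17 = 36.17 m², so the ceiling must supply 9.95 m² over 82 m².
α = 9.95/82 = 0.121.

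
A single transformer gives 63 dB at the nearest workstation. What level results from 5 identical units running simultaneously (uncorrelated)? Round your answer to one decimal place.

With 5 equal, uncorrelated contributions the intensity is 5× that of one unit, giving a rise of 10·log₁₀ 5.
L_total = 63 + 10·log₁₀(5) = 63 + 6.990 = 69.99 dB.

70.0 dB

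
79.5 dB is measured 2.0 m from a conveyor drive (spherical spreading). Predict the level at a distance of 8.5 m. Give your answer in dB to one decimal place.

66.9 dB

Spherical spreading from a point source gives a 20·log₁₀(r₂/r₁) drop.
L₂ = 79.5 − 20·log₁₀(8.5/2.0) = 79.5 − 12.568 = 66.93 dB.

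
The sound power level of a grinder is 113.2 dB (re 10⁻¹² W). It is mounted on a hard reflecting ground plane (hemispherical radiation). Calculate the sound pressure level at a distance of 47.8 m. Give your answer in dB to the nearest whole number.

72 dB

The power spreads over a hemisphere of area 2π·r², so L_p = L_w − 10·log₁₀(2π·r²).
2π·r² = 1.436e+04 m², 10·log₁₀ of that is 41.570 dB.
L_p = 113.2 − 41.570 = 71.63 dB.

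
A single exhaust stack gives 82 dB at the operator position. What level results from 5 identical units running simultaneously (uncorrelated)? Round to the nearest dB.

89 dB

L_total = L₁ + 10·log₁₀ N for N identical incoherent sources.
L_total = 82 + 10·log₁₀(5) = 82 + 6.990 = 88.99 dB.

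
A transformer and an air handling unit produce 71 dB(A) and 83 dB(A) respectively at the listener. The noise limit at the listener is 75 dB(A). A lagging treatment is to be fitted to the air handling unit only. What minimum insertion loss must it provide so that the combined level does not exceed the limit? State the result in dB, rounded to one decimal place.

10.2 dB

Fixed contribution from the other source: Σ 10^(L/10) = 10^(71/10) = 1.259e+07 (71.00 dB(A)).
The limit corresponds to 10^(75/10) = 3.162e+07; subtracting the fixed part leaves 1.903e+07 for the air handling unit, i.e. 72.80 dB(A).
So the air handling unit must be reduced from 83 to 72.80 dB(A): IL = 10.20 dB.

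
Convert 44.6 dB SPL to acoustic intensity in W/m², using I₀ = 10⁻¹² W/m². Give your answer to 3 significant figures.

2.88e-08 W/m²

I/I₀ = 10^(44.6/10) = 2.884e+04, so I = 2.884e+04 × 10⁻¹² W/m².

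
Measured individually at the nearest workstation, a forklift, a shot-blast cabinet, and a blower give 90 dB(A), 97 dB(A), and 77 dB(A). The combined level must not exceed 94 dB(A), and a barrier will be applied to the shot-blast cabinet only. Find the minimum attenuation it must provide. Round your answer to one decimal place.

Fixed contribution from the other sources: Σ 10^(L/10) = 10^(90/10) + 10^(77/10) = 1.050e+09 (90.21 dB(A)).
The limit corresponds to 10^(94/10) = 2.512e+09; subtracting the fixed part leaves 1.462e+09 for the shot-blast cabinet, i.e. 91.65 dB(A).
So the shot-blast cabinet must be reduced from 97 to 91.65 dB(A): IL = 5.35 dB.

5.4 dB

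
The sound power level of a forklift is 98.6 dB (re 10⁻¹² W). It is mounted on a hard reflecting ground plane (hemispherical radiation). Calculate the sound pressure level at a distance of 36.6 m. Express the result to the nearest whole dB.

L_p = L_w − 10·log₁₀(2π·r²) with r = 36.6 m.
2π·r² = 8417 m², 10·log₁₀ of that is 39.251 dB.
L_p = 98.6 − 39.251 = 59.35 dB.

59 dB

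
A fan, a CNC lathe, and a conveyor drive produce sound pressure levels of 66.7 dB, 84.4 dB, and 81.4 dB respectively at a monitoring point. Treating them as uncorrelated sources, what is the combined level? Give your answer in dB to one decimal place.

Incoherent sources combine by intensity addition: L_total = 10·log₁₀(Σ 10^(L_i/10)).
Σ 10^(L/10) = 10^(66.7/10) + 10^(84.4/10) + 10^(81.4/10) = 4.181e+08.
L_total = 10·log₁₀(4.181e+08) = 86.21 dB.

86.2 dB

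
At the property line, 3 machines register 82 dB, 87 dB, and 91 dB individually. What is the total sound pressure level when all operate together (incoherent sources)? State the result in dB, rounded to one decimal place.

Incoherent sources combine by intensity addition: L_total = 10·log₁₀(Σ 10^(L_i/10)).
Σ 10^(L/10) = 10^(82/10) + 10^(87/10) + 10^(91/10) = 1.919e+09.
L_total = 10·log₁₀(1.919e+09) = 92.83 dB.

92.8 dB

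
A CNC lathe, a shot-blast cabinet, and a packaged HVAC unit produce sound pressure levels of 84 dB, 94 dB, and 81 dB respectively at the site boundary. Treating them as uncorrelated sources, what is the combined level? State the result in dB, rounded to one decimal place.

Incoherent sources combine by intensity addition: L_total = 10·log₁₀(Σ 10^(L_i/10)).
Σ 10^(L/10) = 10^(84/10) + 10^(94/10) + 10^(81/10) = 2.889e+09.
L_total = 10·log₁₀(2.889e+09) = 94.61 dB.

94.6 dB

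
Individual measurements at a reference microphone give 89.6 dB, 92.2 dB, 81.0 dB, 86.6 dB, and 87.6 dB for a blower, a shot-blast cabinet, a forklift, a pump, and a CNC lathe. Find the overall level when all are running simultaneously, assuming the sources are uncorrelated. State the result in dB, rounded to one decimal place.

For uncorrelated sources the intensities add, so convert each level to linear form, sum, and take 10·log₁₀ of the total.
Σ 10^(L/10) = 10^(89.6/10) + 10^(92.2/10) + 10^(81.0/10) + 10^(86.6/10) + 10^(87.6/10) = 3.730e+09.
L_total = 10·log₁₀(3.730e+09) = 95.72 dB.

95.7 dB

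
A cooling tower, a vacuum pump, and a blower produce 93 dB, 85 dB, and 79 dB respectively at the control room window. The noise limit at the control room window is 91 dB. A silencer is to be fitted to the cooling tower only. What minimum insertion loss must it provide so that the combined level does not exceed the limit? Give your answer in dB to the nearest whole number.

The untreated sources together contribute 10^(85/10) + 10^(79/10) = 3.957e+08, i.e. 85.97 dB.
To meet 91 dB overall, the treated cooling tower may contribute at most 10^(91/10) − 3.957e+08 = 8.633e+08, i.e. 89.36 dB.
So the cooling tower must be reduced from 93 to 89.36 dB: IL = 3.64 dB.

4 dB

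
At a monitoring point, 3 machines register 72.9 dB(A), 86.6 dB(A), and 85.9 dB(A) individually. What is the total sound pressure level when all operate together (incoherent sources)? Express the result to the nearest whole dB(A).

For uncorrelated sources the intensities add, so convert each level to linear form, sum, and take 10·log₁₀ of the total.
Σ 10^(L/10) = 10^(72.9/10) + 10^(86.6/10) + 10^(85.9/10) = 8.656e+08.
L_total = 10·log₁₀(8.656e+08) = 89.37 dB(A).

89 dB(A)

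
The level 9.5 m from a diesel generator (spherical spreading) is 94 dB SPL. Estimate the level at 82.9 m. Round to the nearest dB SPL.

75 dB SPL

Point-source attenuation: ΔL = 20·log₁₀(r₂/r₁) = 20·log₁₀(82.9/9.5) = 18.817 dB.
L₂ = 94 − 20·log₁₀(82.9/9.5) = 94 − 18.817 = 75.18 dB SPL.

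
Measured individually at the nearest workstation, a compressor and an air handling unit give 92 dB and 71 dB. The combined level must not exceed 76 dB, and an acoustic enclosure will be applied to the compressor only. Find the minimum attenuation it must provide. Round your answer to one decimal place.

Everything except the compressor sums to 10^(71/10) = 1.259e+07 in linear terms, 71.00 dB.
To meet 76 dB overall, the treated compressor may contribute at most 10^(76/10) − 1.259e+07 = 2.722e+07, i.e. 74.35 dB.
Required insertion loss = 92 − 74.35 = 17.65 dB.

17.7 dB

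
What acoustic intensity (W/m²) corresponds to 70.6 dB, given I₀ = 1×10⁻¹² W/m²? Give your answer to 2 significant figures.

1.1e-05 W/m²

L = 10·log₁₀(I/I₀) ⇒ I = I₀·10^(L/10) = 10⁻¹² × 10^7.06.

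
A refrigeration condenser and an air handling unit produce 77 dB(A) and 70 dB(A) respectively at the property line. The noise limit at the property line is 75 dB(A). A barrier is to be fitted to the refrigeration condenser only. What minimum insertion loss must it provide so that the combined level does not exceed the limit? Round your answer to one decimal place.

3.7 dB

The untreated sources together contribute 10^(70/10) = 1.000e+07, i.e. 70.00 dB(A).
To meet 75 dB(A) overall, the treated refrigeration condenser may contribute at most 10^(75/10) − 1.000e+07 = 2.162e+07, i.e. 73.35 dB(A).
So the refrigeration condenser must be reduced from 77 to 73.35 dB(A): IL = 3.65 dB.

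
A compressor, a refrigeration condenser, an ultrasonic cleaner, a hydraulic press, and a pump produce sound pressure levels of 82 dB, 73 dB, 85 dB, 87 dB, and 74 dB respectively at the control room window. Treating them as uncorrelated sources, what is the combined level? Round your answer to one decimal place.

90.1 dB

For uncorrelated sources the intensities add, so convert each level to linear form, sum, and take 10·log₁₀ of the total.
Σ 10^(L/10) = 10^(82/10) + 10^(73/10) + 10^(85/10) + 10^(87/10) + 10^(74/10) = 1.021e+09.
L_total = 10·log₁₀(1.021e+09) = 90.09 dB.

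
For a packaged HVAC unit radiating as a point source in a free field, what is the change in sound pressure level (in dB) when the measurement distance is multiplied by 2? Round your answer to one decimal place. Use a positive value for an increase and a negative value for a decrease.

A point source loses 6 dB per doubling of distance; generally ΔL = −20·log₁₀(r₂/r₁).
ΔL = −20·log₁₀(2) = -6.02 dB.

-6.0 dB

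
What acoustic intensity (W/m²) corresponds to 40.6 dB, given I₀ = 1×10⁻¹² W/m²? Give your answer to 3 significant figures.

1.15e-08 W/m²

I/I₀ = 10^(40.6/10) = 1.148e+04, so I = 1.148e+04 × 10⁻¹² W/m².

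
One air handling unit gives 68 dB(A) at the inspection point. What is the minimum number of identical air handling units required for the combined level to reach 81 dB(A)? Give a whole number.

The shortfall is 81 − 68 = 13.0 dB, and N units add 10·log₁₀ N, so need 10·log₁₀ N ≥ 13.0.
N ≥ 10^(13.0/10) = 19.953, so N = 20.

20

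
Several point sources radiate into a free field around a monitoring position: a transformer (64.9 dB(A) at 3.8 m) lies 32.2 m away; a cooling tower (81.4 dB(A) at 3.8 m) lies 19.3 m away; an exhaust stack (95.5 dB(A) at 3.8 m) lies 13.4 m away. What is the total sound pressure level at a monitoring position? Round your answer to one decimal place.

84.6 dB(A)

Propagate each source to the receiver with L = L_ref − 20·log₁₀(r/r_ref), then add intensities.
transformer: 64.9 − 20·log₁₀(32.2/3.8) = 64.9 − 18.56 = 46.34 dB(A).
cooling tower: 81.4 − 20·log₁₀(19.3/3.8) = 81.4 − 14.12 = 67.28 dB(A).
exhaust stack: 95.5 − 20·log₁₀(13.4/3.8) = 95.5 − 10.95 = 84.55 dB(A).
Σ 10^(L/10) = 2.907e+08 → L_total = 10·log₁₀(2.907e+08) = 84.63 dB(A).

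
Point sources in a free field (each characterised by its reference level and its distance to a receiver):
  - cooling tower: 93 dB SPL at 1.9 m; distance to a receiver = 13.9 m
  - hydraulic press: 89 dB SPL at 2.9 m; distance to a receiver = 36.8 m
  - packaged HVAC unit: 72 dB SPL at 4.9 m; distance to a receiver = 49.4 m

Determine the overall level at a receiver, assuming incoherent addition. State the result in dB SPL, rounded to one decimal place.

76.3 dB SPL

Apply inverse-square spreading to bring every level to the receiver, then sum 10^(L/10).
cooling tower: 93 − 20·log₁₀(13.9/1.9) = 93 − 17.29 = 75.71 dB SPL.
hydraulic press: 89 − 20·log₁₀(36.8/2.9) = 89 − 22.07 = 66.93 dB SPL.
packaged HVAC unit: 72 − 20·log₁₀(49.4/4.9) = 72 − 20.07 = 51.93 dB SPL.
Σ 10^(L/10) = 4.237e+07 → L_total = 10·log₁₀(4.237e+07) = 76.27 dB SPL.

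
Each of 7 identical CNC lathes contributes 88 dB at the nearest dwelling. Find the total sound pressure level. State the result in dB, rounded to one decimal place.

L_total = L₁ + 10·log₁₀ N for N identical incoherent sources.
L_total = 88 + 10·log₁₀(7) = 88 + 8.451 = 96.45 dB.

96.5 dB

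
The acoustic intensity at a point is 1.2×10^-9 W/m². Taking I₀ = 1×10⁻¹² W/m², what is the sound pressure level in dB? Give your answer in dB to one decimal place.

L = 10·log₁₀(I/I₀) = 10·log₁₀(1.2×10^-9/10⁻¹²) = 10·log₁₀(1.2×10^3).
L = 10·(0.0792 + 3) = 30.79 dB.

30.8 dB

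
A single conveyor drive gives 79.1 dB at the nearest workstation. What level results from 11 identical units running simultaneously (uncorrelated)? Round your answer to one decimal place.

89.5 dB

With 11 equal, uncorrelated contributions the intensity is 11× that of one unit, giving a rise of 10·log₁₀ 11.
L_total = 79.1 + 10·log₁₀(11) = 79.1 + 10.414 = 89.51 dB.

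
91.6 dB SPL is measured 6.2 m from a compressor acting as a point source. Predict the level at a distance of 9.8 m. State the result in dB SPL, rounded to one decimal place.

For a point source, L₂ = L₁ − 20·log₁₀(r₂/r₁).
L₂ = 91.6 − 20·log₁₀(9.8/6.2) = 91.6 − 3.977 = 87.62 dB SPL.

87.6 dB SPL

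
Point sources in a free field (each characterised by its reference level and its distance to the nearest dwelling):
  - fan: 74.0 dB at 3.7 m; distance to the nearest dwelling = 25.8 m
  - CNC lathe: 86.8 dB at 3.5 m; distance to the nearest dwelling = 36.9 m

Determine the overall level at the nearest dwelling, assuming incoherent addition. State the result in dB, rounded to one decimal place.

66.8 dB

Propagate each source to the receiver with L = L_ref − 20·log₁₀(r/r_ref), then add intensities.
fan: 74.0 − 20·log₁₀(25.8/3.7) = 74.0 − 16.87 = 57.13 dB.
CNC lathe: 86.8 − 20·log₁₀(36.9/3.5) = 86.8 − 20.46 = 66.34 dB.
Σ 10^(L/10) = 4.823e+06 → L_total = 10·log₁₀(4.823e+06) = 66.83 dB.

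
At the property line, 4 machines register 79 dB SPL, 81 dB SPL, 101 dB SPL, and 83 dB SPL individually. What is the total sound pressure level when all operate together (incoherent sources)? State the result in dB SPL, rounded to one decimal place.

For uncorrelated sources the intensities add, so convert each level to linear form, sum, and take 10·log₁₀ of the total.
Σ 10^(L/10) = 10^(79/10) + 10^(81/10) + 10^(101/10) + 10^(83/10) = 1.299e+10.
L_total = 10·log₁₀(1.299e+10) = 101.14 dB SPL.

101.1 dB SPL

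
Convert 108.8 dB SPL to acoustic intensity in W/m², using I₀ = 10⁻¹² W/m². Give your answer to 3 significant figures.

0.0759 W/m²

L = 10·log₁₀(I/I₀) ⇒ I = I₀·10^(L/10) = 10⁻¹² × 10^10.88.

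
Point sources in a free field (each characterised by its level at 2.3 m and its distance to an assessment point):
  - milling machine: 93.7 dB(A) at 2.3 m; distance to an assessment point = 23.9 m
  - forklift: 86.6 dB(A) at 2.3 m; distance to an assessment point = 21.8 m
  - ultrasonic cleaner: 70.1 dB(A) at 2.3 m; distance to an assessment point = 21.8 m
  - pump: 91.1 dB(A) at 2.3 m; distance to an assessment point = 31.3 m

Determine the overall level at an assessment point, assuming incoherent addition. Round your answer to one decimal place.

Propagate each source to the receiver with L = L_ref − 20·log₁₀(r/r_ref), then add intensities.
milling machine: 93.7 − 20·log₁₀(23.9/2.3) = 93.7 − 20.33 = 73.37 dB(A).
forklift: 86.6 − 20·log₁₀(21.8/2.3) = 86.6 − 19.53 = 67.07 dB(A).
ultrasonic cleaner: 70.1 − 20·log₁₀(21.8/2.3) = 70.1 − 19.53 = 50.57 dB(A).
pump: 91.1 − 20·log₁₀(31.3/2.3) = 91.1 − 22.68 = 68.42 dB(A).
Σ 10^(L/10) = 3.387e+07 → L_total = 10·log₁₀(3.387e+07) = 75.30 dB(A).

75.3 dB(A)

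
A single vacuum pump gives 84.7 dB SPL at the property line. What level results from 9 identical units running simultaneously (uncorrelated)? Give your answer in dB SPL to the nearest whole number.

94 dB SPL

L_total = L₁ + 10·log₁₀ N for N identical incoherent sources.
L_total = 84.7 + 10·log₁₀(9) = 84.7 + 9.542 = 94.24 dB SPL.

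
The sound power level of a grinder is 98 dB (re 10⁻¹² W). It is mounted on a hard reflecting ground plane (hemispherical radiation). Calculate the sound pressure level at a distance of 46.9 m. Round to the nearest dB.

Free-field hemispherical radiation: L_p = L_w − 10·log₁₀(2π·r²), r = 46.9 m.
2π·r² = 1.382e+04 m², 10·log₁₀ of that is 41.405 dB.
L_p = 98 − 41.405 = 56.59 dB.

57 dB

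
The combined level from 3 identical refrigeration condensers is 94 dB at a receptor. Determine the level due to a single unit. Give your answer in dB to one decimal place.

89.2 dB

Dividing the total intensity by 3 lowers the level by 10·log₁₀ 3 = 4.771 dB: L₁ = 94 − 4.771.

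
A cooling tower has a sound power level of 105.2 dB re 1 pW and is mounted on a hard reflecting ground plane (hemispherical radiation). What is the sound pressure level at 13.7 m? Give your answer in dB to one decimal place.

74.5 dB

L_p = L_w − 10·log₁₀(2π·r²) with r = 13.7 m.
2π·r² = 1179 m², 10·log₁₀ of that is 30.716 dB.
L_p = 105.2 − 30.716 = 74.48 dB.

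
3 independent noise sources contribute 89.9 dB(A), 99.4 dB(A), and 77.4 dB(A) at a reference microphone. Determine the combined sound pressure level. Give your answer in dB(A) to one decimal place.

99.9 dB(A)

For uncorrelated sources the intensities add, so convert each level to linear form, sum, and take 10·log₁₀ of the total.
Σ 10^(L/10) = 10^(89.9/10) + 10^(99.4/10) + 10^(77.4/10) = 9.742e+09.
L_total = 10·log₁₀(9.742e+09) = 99.89 dB(A).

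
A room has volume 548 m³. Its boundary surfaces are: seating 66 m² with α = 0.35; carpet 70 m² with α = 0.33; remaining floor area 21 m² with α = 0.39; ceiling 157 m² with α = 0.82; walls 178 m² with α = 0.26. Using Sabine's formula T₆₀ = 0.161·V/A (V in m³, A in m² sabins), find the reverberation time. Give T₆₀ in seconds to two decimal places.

Total absorption A = 66·0.35 + 70·0.33 + 21·0.39 + 157·0.82 + 178·0.26 = 229.41 m² sabins.
T₆₀ = 0.161 × 548 / 229.41 = 0.385 s.

0.38 s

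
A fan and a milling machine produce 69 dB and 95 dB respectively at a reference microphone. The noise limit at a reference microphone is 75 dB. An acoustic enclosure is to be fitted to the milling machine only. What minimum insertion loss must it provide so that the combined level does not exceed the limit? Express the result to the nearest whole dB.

Fixed contribution from the other source: Σ 10^(L/10) = 10^(69/10) = 7.943e+06 (69.00 dB).
The limit corresponds to 10^(75/10) = 3.162e+07; subtracting the fixed part leaves 2.368e+07 for the milling machine, i.e. 73.74 dB.
So the milling machine must be reduced from 95 to 73.74 dB: IL = 21.26 dB.

21 dB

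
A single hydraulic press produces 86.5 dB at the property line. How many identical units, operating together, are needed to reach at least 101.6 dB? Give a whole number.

33

The shortfall is 101.6 − 86.5 = 15.1 dB, and N units add 10·log₁₀ N, so need 10·log₁₀ N ≥ 15.1.
N ≥ 10^(15.1/10) = 32.359, so N = 33.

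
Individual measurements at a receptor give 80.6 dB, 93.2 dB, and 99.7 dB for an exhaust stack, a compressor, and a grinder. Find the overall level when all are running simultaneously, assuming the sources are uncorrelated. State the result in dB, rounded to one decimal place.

100.6 dB

For uncorrelated sources the intensities add, so convert each level to linear form, sum, and take 10·log₁₀ of the total.
Σ 10^(L/10) = 10^(80.6/10) + 10^(93.2/10) + 10^(99.7/10) = 1.154e+10.
L_total = 10·log₁₀(1.154e+10) = 100.62 dB.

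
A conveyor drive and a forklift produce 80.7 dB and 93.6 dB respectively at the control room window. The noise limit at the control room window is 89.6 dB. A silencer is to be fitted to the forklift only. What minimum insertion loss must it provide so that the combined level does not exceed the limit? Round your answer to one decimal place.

4.6 dB

Everything except the forklift sums to 10^(80.7/10) = 1.175e+08 in linear terms, 80.70 dB.
To meet 89.6 dB overall, the treated forklift may contribute at most 10^(89.6/10) − 1.175e+08 = 7.945e+08, i.e. 89.00 dB.
So the forklift must be reduced from 93.6 to 89.00 dB: IL = 4.60 dB.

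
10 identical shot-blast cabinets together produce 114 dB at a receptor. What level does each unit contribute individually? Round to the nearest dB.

104 dB

10 equal contributions raise the level by 10·log₁₀ 10 = 10.000 dB, so each unit alone gives 114 − 10.000.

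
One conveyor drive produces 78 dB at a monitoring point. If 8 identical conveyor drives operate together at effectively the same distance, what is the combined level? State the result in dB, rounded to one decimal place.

N identical incoherent sources raise the level by 10·log₁₀ N.
L_total = 78 + 10·log₁₀(8) = 78 + 9.031 = 87.03 dB.

87.0 dB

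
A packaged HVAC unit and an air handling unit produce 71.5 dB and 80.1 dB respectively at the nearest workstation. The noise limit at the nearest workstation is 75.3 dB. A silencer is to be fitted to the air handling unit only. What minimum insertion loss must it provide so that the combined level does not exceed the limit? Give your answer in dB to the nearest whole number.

7 dB

The untreated sources together contribute 10^(71.5/10) = 1.413e+07, i.e. 71.50 dB.
The limit corresponds to 10^(75.3/10) = 3.388e+07; subtracting the fixed part leaves 1.976e+07 for the air handling unit, i.e. 72.96 dB.
Required insertion loss = 80.1 − 72.96 = 7.14 dB.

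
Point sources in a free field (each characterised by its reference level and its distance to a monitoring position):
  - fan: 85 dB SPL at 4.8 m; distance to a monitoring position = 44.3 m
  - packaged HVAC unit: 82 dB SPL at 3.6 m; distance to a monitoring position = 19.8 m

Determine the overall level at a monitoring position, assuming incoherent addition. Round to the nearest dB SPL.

70 dB SPL

First find each source's level at the receiver (point-source: −20·log₁₀(r/r_ref)), then combine on an intensity basis.
fan: 85 − 20·log₁₀(44.3/4.8) = 85 − 19.30 = 65.70 dB SPL.
packaged HVAC unit: 82 − 20·log₁₀(19.8/3.6) = 82 − 14.81 = 67.19 dB SPL.
Σ 10^(L/10) = 8.952e+06 → L_total = 10·log₁₀(8.952e+06) = 69.52 dB SPL.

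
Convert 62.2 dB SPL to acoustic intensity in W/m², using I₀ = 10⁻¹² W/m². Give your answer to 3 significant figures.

I/I₀ = 10^(62.2/10) = 1.66e+06, so I = 1.66e+06 × 10⁻¹² W/m².

1.66e-06 W/m²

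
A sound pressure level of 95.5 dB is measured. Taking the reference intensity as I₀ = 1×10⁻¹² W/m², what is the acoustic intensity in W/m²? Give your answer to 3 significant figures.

0.00355 W/m²

I = I₀·10^(L/10) = 10⁻¹² × 10^(95.5/10) = 10^(-2.450).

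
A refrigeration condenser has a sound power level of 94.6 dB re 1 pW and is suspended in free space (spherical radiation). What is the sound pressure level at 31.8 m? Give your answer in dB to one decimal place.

53.6 dB

The power spreads over a sphere of area 4π·r², so L_p = L_w − 10·log₁₀(4π·r²).
4π·r² = 1.271e+04 m², 10·log₁₀ of that is 41.041 dB.
L_p = 94.6 − 41.041 = 53.56 dB.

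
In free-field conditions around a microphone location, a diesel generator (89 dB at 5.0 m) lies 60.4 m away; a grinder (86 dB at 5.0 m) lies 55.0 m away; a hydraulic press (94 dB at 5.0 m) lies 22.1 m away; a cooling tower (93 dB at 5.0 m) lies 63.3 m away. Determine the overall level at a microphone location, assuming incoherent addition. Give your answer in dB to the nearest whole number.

First find each source's level at the receiver (point-source: −20·log₁₀(r/r_ref)), then combine on an intensity basis.
diesel generator: 89 − 20·log₁₀(60.4/5.0) = 89 − 21.64 = 67.36 dB.
grinder: 86 − 20·log₁₀(55.0/5.0) = 86 − 20.83 = 65.17 dB.
hydraulic press: 94 − 20·log₁₀(22.1/5.0) = 94 − 12.91 = 81.09 dB.
cooling tower: 93 − 20·log₁₀(63.3/5.0) = 93 − 22.05 = 70.95 dB.
Σ 10^(L/10) = 1.498e+08 → L_total = 10·log₁₀(1.498e+08) = 81.75 dB.

82 dB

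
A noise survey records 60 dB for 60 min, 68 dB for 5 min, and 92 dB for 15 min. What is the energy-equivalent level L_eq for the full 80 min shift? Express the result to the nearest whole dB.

The energy average is taken in the linear domain: L_eq = 10·log₁₀[(Σ tᵢ·10^(Lᵢ/10))/T], T = 80 min.
Σ tᵢ·10^(Lᵢ/10) = 60·10^(60/10) + 5·10^(68/10) + 15·10^(92/10) = 2.386e+10.
L_eq = 10·log₁₀(2.386e+10/80) = 84.75 dB.

85 dB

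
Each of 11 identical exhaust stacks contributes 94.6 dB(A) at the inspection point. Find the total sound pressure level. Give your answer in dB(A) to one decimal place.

105.0 dB(A)

N identical incoherent sources raise the level by 10·log₁₀ N.
L_total = 94.6 + 10·log₁₀(11) = 94.6 + 10.414 = 105.01 dB(A).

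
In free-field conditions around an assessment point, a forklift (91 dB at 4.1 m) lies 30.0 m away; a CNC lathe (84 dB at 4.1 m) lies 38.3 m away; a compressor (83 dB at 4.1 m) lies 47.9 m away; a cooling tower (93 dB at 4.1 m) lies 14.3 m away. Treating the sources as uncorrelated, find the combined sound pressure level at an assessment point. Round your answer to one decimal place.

First find each source's level at the receiver (point-source: −20·log₁₀(r/r_ref)), then combine on an intensity basis.
forklift: 91 − 20·log₁₀(30.0/4.1) = 91 − 17.29 = 73.71 dB.
CNC lathe: 84 − 20·log₁₀(38.3/4.1) = 84 − 19.41 = 64.59 dB.
compressor: 83 − 20·log₁₀(47.9/4.1) = 83 − 21.35 = 61.65 dB.
cooling tower: 93 − 20·log₁₀(14.3/4.1) = 93 − 10.85 = 82.15 dB.
Σ 10^(L/10) = 1.919e+08 → L_total = 10·log₁₀(1.919e+08) = 82.83 dB.

82.8 dB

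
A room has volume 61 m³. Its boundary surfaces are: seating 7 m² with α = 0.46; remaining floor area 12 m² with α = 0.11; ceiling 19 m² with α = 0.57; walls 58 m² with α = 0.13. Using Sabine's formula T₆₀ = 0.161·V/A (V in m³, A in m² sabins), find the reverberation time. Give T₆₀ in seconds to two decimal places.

Summing Sᵢαᵢ: 7·0.46 + 12·0.11 + 19·0.57 + 58·0.13 = 22.91 m².
T₆₀ = 0.161 × 61 / 22.91 = 0.429 s.

0.43 s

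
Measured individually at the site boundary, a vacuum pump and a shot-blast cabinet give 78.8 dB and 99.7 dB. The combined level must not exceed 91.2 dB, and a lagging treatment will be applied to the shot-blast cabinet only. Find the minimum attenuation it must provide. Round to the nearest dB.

Everything except the shot-blast cabinet sums to 10^(78.8/10) = 7.586e+07 in linear terms, 78.80 dB.
To meet 91.2 dB overall, the treated shot-blast cabinet may contribute at most 10^(91.2/10) − 7.586e+07 = 1.242e+09, i.e. 90.94 dB.
Required insertion loss = 99.7 − 90.94 = 8.76 dB.

9 dB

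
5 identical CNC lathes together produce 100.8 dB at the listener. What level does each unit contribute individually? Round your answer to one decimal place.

Dividing the total intensity by 5 lowers the level by 10·log₁₀ 5 = 6.990 dB: L₁ = 100.8 − 6.990.

93.8 dB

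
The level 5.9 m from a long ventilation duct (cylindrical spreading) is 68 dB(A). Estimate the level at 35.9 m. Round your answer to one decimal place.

Cylindrical spreading from a line source gives a 10·log₁₀(r₂/r₁) drop.
L₂ = 68 − 10·log₁₀(35.9/5.9) = 68 − 7.842 = 60.16 dB(A).

60.2 dB(A)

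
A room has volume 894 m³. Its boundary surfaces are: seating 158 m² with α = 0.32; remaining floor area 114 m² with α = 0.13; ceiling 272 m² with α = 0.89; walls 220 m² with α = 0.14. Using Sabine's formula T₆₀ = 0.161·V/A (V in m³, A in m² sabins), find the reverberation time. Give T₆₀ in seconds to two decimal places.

Total absorption A = 158·0.32 + 114·0.13 + 272·0.89 + 220·0.14 = 338.26 m² sabins.
T₆₀ = 0.161·V/A = 0.161·894/338.26 = 0.426 s.

0.43 s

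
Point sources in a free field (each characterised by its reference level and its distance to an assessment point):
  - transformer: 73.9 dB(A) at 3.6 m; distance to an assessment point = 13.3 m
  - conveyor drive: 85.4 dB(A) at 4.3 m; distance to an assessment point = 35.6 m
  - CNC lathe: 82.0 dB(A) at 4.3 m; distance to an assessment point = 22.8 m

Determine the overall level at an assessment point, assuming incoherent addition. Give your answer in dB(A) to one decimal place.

Propagate each source to the receiver with L = L_ref − 20·log₁₀(r/r_ref), then add intensities.
transformer: 73.9 − 20·log₁₀(13.3/3.6) = 73.9 − 11.35 = 62.55 dB(A).
conveyor drive: 85.4 − 20·log₁₀(35.6/4.3) = 85.4 − 18.36 = 67.04 dB(A).
CNC lathe: 82.0 − 20·log₁₀(22.8/4.3) = 82.0 − 14.49 = 67.51 dB(A).
Σ 10^(L/10) = 1.249e+07 → L_total = 10·log₁₀(1.249e+07) = 70.97 dB(A).

71.0 dB(A)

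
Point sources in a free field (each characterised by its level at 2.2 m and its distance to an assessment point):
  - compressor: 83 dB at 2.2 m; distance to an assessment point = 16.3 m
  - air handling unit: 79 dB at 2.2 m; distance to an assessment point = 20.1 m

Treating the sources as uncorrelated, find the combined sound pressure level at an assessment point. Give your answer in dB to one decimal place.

Propagate each source to the receiver with L = L_ref − 20·log₁₀(r/r_ref), then add intensities.
compressor: 83 − 20·log₁₀(16.3/2.2) = 83 − 17.40 = 65.60 dB.
air handling unit: 79 − 20·log₁₀(20.1/2.2) = 79 − 19.22 = 59.78 dB.
Σ 10^(L/10) = 4.586e+06 → L_total = 10·log₁₀(4.586e+06) = 66.61 dB.

66.6 dB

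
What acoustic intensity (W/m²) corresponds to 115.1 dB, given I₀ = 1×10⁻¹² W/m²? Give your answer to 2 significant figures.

0.32 W/m²

L = 10·log₁₀(I/I₀) ⇒ I = I₀·10^(L/10) = 10⁻¹² × 10^11.51.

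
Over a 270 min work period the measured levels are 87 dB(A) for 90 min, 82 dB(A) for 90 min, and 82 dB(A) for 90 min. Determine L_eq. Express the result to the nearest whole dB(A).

84 dB(A)

Weight each interval's intensity by its duration and average over T = 270 min:
Σ tᵢ·10^(Lᵢ/10) = 90·10^(87/10) + 90·10^(82/10) + 90·10^(82/10) = 7.363e+10.
L_eq = 10·log₁₀(7.363e+10/270) = 84.36 dB(A).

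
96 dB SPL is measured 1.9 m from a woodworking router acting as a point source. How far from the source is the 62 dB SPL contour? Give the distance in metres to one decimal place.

95.2 m

For a point source L₁ − L₂ = 20·log₁₀(r₂/r₁), so r₂ = r₁·10^((L₁−L₂)/20).
r₂ = 1.9·10^((96−62)/20) = 1.9·10^(34.0/20) = 95.23 m.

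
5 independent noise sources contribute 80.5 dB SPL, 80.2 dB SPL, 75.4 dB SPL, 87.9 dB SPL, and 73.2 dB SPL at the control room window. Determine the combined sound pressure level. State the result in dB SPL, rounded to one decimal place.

For uncorrelated sources the intensities add, so convert each level to linear form, sum, and take 10·log₁₀ of the total.
Σ 10^(L/10) = 10^(80.5/10) + 10^(80.2/10) + 10^(75.4/10) + 10^(87.9/10) + 10^(73.2/10) = 8.891e+08.
L_total = 10·log₁₀(8.891e+08) = 89.49 dB SPL.

89.5 dB SPL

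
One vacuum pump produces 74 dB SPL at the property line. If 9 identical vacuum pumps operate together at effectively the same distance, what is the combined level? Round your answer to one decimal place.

L_total = L₁ + 10·log₁₀ N for N identical incoherent sources.
L_total = 74 + 10·log₁₀(9) = 74 + 9.542 = 83.54 dB SPL.

83.5 dB SPL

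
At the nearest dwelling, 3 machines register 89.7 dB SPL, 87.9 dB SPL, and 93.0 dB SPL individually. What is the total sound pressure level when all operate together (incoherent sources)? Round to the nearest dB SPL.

95 dB SPL

Incoherent sources combine by intensity addition: L_total = 10·log₁₀(Σ 10^(L_i/10)).
Σ 10^(L/10) = 10^(89.7/10) + 10^(87.9/10) + 10^(93.0/10) = 3.545e+09.
L_total = 10·log₁₀(3.545e+09) = 95.50 dB SPL.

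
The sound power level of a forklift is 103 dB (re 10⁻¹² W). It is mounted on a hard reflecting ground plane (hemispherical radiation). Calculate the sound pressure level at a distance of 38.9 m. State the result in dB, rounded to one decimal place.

63.2 dB

L_p = L_w − 10·log₁₀(2π·r²) with r = 38.9 m.
2π·r² = 9508 m², 10·log₁₀ of that is 39.781 dB.
L_p = 103 − 39.781 = 63.22 dB.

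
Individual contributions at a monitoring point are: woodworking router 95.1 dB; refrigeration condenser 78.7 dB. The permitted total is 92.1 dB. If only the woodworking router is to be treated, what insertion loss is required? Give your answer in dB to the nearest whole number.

Everything except the woodworking router sums to 10^(78.7/10) = 7.413e+07 in linear terms, 78.70 dB.
The limit corresponds to 10^(92.1/10) = 1.622e+09; subtracting the fixed part leaves 1.548e+09 for the woodworking router, i.e. 91.90 dB.
Required insertion loss = 95.1 − 91.90 = 3.20 dB.

3 dB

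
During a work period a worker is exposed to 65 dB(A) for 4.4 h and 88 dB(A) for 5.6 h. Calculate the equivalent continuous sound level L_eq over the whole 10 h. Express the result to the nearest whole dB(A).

L_eq = 10·log₁₀[(1/T)·Σ tᵢ·10^(Lᵢ/10)] with T = 10 h.
Σ tᵢ·10^(Lᵢ/10) = 4.4·10^(65/10) + 5.6·10^(88/10) = 3.547e+09.
L_eq = 10·log₁₀(3.547e+09/10) = 85.50 dB(A).

85 dB(A)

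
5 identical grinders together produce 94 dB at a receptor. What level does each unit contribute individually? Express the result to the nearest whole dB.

Dividing the total intensity by 5 lowers the level by 10·log₁₀ 5 = 6.990 dB: L₁ = 94 − 6.990.

87 dB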